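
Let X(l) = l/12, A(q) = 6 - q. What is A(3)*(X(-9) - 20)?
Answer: -249/4 ≈ -62.250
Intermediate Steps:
X(l) = l/12 (X(l) = l*(1/12) = l/12)
A(3)*(X(-9) - 20) = (6 - 1*3)*((1/12)*(-9) - 20) = (6 - 3)*(-¾ - 20) = 3*(-83/4) = -249/4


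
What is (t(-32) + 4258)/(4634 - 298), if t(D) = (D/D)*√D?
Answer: 2129/2168 + I*√2/1084 ≈ 0.98201 + 0.0013046*I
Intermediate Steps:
t(D) = √D (t(D) = 1*√D = √D)
(t(-32) + 4258)/(4634 - 298) = (√(-32) + 4258)/(4634 - 298) = (4*I*√2 + 4258)/4336 = (4258 + 4*I*√2)*(1/4336) = 2129/2168 + I*√2/1084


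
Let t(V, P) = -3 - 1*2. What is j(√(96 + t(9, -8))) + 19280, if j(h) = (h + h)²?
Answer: 19644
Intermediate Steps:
t(V, P) = -5 (t(V, P) = -3 - 2 = -5)
j(h) = 4*h² (j(h) = (2*h)² = 4*h²)
j(√(96 + t(9, -8))) + 19280 = 4*(√(96 - 5))² + 19280 = 4*(√91)² + 19280 = 4*91 + 19280 = 364 + 19280 = 19644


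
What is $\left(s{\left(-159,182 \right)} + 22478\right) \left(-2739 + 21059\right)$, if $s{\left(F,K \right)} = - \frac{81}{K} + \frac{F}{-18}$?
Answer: $\frac{112462522880}{273} \approx 4.1195 \cdot 10^{8}$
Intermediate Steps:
$s{\left(F,K \right)} = - \frac{81}{K} - \frac{F}{18}$ ($s{\left(F,K \right)} = - \frac{81}{K} + F \left(- \frac{1}{18}\right) = - \frac{81}{K} - \frac{F}{18}$)
$\left(s{\left(-159,182 \right)} + 22478\right) \left(-2739 + 21059\right) = \left(\left(- \frac{81}{182} - - \frac{53}{6}\right) + 22478\right) \left(-2739 + 21059\right) = \left(\left(\left(-81\right) \frac{1}{182} + \frac{53}{6}\right) + 22478\right) 18320 = \left(\left(- \frac{81}{182} + \frac{53}{6}\right) + 22478\right) 18320 = \left(\frac{2290}{273} + 22478\right) 18320 = \frac{6138784}{273} \cdot 18320 = \frac{112462522880}{273}$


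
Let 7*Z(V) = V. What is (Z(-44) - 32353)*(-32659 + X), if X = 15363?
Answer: 3917803440/7 ≈ 5.5969e+8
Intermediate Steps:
Z(V) = V/7
(Z(-44) - 32353)*(-32659 + X) = ((⅐)*(-44) - 32353)*(-32659 + 15363) = (-44/7 - 32353)*(-17296) = -226515/7*(-17296) = 3917803440/7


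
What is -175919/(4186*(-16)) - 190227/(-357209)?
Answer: 75580493623/23924429984 ≈ 3.1591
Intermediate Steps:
-175919/(4186*(-16)) - 190227/(-357209) = -175919/(-66976) - 190227*(-1/357209) = -175919*(-1/66976) + 190227/357209 = 175919/66976 + 190227/357209 = 75580493623/23924429984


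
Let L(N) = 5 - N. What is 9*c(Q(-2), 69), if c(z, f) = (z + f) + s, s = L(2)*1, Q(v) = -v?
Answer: 666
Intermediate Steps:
s = 3 (s = (5 - 1*2)*1 = (5 - 2)*1 = 3*1 = 3)
c(z, f) = 3 + f + z (c(z, f) = (z + f) + 3 = (f + z) + 3 = 3 + f + z)
9*c(Q(-2), 69) = 9*(3 + 69 - 1*(-2)) = 9*(3 + 69 + 2) = 9*74 = 666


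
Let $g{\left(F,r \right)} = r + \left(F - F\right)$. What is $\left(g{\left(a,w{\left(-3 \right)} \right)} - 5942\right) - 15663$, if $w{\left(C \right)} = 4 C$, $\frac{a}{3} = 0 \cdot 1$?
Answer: $-21617$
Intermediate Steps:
$a = 0$ ($a = 3 \cdot 0 \cdot 1 = 3 \cdot 0 = 0$)
$g{\left(F,r \right)} = r$ ($g{\left(F,r \right)} = r + 0 = r$)
$\left(g{\left(a,w{\left(-3 \right)} \right)} - 5942\right) - 15663 = \left(4 \left(-3\right) - 5942\right) - 15663 = \left(-12 - 5942\right) - 15663 = -5954 - 15663 = -21617$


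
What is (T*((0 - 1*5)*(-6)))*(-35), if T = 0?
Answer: 0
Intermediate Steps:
(T*((0 - 1*5)*(-6)))*(-35) = (0*((0 - 1*5)*(-6)))*(-35) = (0*((0 - 5)*(-6)))*(-35) = (0*(-5*(-6)))*(-35) = (0*30)*(-35) = 0*(-35) = 0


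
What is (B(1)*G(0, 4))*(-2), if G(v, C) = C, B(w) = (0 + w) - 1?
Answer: 0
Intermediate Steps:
B(w) = -1 + w (B(w) = w - 1 = -1 + w)
(B(1)*G(0, 4))*(-2) = ((-1 + 1)*4)*(-2) = (0*4)*(-2) = 0*(-2) = 0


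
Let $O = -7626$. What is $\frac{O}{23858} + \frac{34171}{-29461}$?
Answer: $- \frac{519960652}{351440269} \approx -1.4795$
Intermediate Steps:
$\frac{O}{23858} + \frac{34171}{-29461} = - \frac{7626}{23858} + \frac{34171}{-29461} = \left(-7626\right) \frac{1}{23858} + 34171 \left(- \frac{1}{29461}\right) = - \frac{3813}{11929} - \frac{34171}{29461} = - \frac{519960652}{351440269}$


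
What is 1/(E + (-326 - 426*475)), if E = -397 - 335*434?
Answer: -1/348463 ≈ -2.8697e-6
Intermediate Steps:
E = -145787 (E = -397 - 145390 = -145787)
1/(E + (-326 - 426*475)) = 1/(-145787 + (-326 - 426*475)) = 1/(-145787 + (-326 - 202350)) = 1/(-145787 - 202676) = 1/(-348463) = -1/348463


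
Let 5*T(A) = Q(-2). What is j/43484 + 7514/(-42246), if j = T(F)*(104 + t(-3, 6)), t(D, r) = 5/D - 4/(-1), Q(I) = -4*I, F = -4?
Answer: -199719577/1148140665 ≈ -0.17395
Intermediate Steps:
t(D, r) = 4 + 5/D (t(D, r) = 5/D - 4*(-1) = 5/D + 4 = 4 + 5/D)
T(A) = 8/5 (T(A) = (-4*(-2))/5 = (1/5)*8 = 8/5)
j = 2552/15 (j = 8*(104 + (4 + 5/(-3)))/5 = 8*(104 + (4 + 5*(-1/3)))/5 = 8*(104 + (4 - 5/3))/5 = 8*(104 + 7/3)/5 = (8/5)*(319/3) = 2552/15 ≈ 170.13)
j/43484 + 7514/(-42246) = (2552/15)/43484 + 7514/(-42246) = (2552/15)*(1/43484) + 7514*(-1/42246) = 638/163065 - 3757/21123 = -199719577/1148140665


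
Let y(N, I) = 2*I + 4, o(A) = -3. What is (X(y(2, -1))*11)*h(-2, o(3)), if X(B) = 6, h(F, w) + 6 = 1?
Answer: -330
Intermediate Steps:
h(F, w) = -5 (h(F, w) = -6 + 1 = -5)
y(N, I) = 4 + 2*I
(X(y(2, -1))*11)*h(-2, o(3)) = (6*11)*(-5) = 66*(-5) = -330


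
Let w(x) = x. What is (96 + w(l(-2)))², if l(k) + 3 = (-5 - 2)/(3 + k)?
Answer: 7396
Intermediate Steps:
l(k) = -3 - 7/(3 + k) (l(k) = -3 + (-5 - 2)/(3 + k) = -3 - 7/(3 + k))
(96 + w(l(-2)))² = (96 + (-16 - 3*(-2))/(3 - 2))² = (96 + (-16 + 6)/1)² = (96 + 1*(-10))² = (96 - 10)² = 86² = 7396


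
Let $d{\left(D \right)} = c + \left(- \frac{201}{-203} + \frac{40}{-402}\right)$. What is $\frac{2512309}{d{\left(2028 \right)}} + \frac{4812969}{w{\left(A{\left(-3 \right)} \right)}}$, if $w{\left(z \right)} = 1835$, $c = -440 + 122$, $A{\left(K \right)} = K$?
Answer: $- \frac{125830312013448}{23743088855} \approx -5299.7$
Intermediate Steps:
$c = -318$
$d{\left(D \right)} = - \frac{12939013}{40803}$ ($d{\left(D \right)} = -318 + \left(- \frac{201}{-203} + \frac{40}{-402}\right) = -318 + \left(\left(-201\right) \left(- \frac{1}{203}\right) + 40 \left(- \frac{1}{402}\right)\right) = -318 + \left(\frac{201}{203} - \frac{20}{201}\right) = -318 + \frac{36341}{40803} = - \frac{12939013}{40803}$)
$\frac{2512309}{d{\left(2028 \right)}} + \frac{4812969}{w{\left(A{\left(-3 \right)} \right)}} = \frac{2512309}{- \frac{12939013}{40803}} + \frac{4812969}{1835} = 2512309 \left(- \frac{40803}{12939013}\right) + 4812969 \cdot \frac{1}{1835} = - \frac{102509744127}{12939013} + \frac{4812969}{1835} = - \frac{125830312013448}{23743088855}$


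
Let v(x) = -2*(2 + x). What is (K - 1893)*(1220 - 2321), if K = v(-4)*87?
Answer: 1701045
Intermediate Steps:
v(x) = -4 - 2*x
K = 348 (K = (-4 - 2*(-4))*87 = (-4 + 8)*87 = 4*87 = 348)
(K - 1893)*(1220 - 2321) = (348 - 1893)*(1220 - 2321) = -1545*(-1101) = 1701045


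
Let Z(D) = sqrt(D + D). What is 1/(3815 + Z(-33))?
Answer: 3815/14554291 - I*sqrt(66)/14554291 ≈ 0.00026212 - 5.5819e-7*I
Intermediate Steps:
Z(D) = sqrt(2)*sqrt(D) (Z(D) = sqrt(2*D) = sqrt(2)*sqrt(D))
1/(3815 + Z(-33)) = 1/(3815 + sqrt(2)*sqrt(-33)) = 1/(3815 + sqrt(2)*(I*sqrt(33))) = 1/(3815 + I*sqrt(66))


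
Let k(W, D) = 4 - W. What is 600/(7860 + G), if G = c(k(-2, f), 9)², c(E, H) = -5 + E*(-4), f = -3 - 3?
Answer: 600/8701 ≈ 0.068958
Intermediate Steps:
f = -6
c(E, H) = -5 - 4*E
G = 841 (G = (-5 - 4*(4 - 1*(-2)))² = (-5 - 4*(4 + 2))² = (-5 - 4*6)² = (-5 - 24)² = (-29)² = 841)
600/(7860 + G) = 600/(7860 + 841) = 600/8701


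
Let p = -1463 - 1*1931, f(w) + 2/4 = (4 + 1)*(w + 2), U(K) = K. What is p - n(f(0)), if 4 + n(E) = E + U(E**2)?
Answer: -13959/4 ≈ -3489.8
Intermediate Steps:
f(w) = 19/2 + 5*w (f(w) = -1/2 + (4 + 1)*(w + 2) = -1/2 + 5*(2 + w) = -1/2 + (10 + 5*w) = 19/2 + 5*w)
n(E) = -4 + E + E**2 (n(E) = -4 + (E + E**2) = -4 + E + E**2)
p = -3394 (p = -1463 - 1931 = -3394)
p - n(f(0)) = -3394 - (-4 + (19/2 + 5*0) + (19/2 + 5*0)**2) = -3394 - (-4 + (19/2 + 0) + (19/2 + 0)**2) = -3394 - (-4 + 19/2 + (19/2)**2) = -3394 - (-4 + 19/2 + 361/4) = -3394 - 1*383/4 = -3394 - 383/4 = -13959/4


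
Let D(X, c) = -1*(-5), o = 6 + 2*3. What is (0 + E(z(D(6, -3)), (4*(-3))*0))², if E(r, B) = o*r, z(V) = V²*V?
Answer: 2250000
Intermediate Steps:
o = 12 (o = 6 + 6 = 12)
D(X, c) = 5
z(V) = V³
E(r, B) = 12*r
(0 + E(z(D(6, -3)), (4*(-3))*0))² = (0 + 12*5³)² = (0 + 12*125)² = (0 + 1500)² = 1500² = 2250000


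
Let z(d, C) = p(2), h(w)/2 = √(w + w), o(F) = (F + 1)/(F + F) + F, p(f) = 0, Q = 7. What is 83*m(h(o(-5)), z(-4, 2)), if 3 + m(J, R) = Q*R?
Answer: -249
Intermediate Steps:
o(F) = F + (1 + F)/(2*F) (o(F) = (1 + F)/((2*F)) + F = (1 + F)*(1/(2*F)) + F = (1 + F)/(2*F) + F = F + (1 + F)/(2*F))
h(w) = 2*√2*√w (h(w) = 2*√(w + w) = 2*√(2*w) = 2*(√2*√w) = 2*√2*√w)
z(d, C) = 0
m(J, R) = -3 + 7*R
83*m(h(o(-5)), z(-4, 2)) = 83*(-3 + 7*0) = 83*(-3 + 0) = 83*(-3) = -249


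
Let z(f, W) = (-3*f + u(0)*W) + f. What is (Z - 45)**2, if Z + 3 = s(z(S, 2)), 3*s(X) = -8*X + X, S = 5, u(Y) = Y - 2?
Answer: 2116/9 ≈ 235.11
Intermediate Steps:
u(Y) = -2 + Y
z(f, W) = -2*W - 2*f (z(f, W) = (-3*f + (-2 + 0)*W) + f = (-3*f - 2*W) + f = -2*W - 2*f)
s(X) = -7*X/3 (s(X) = (-8*X + X)/3 = (-7*X)/3 = -7*X/3)
Z = 89/3 (Z = -3 - 7*(-2*2 - 2*5)/3 = -3 - 7*(-4 - 10)/3 = -3 - 7/3*(-14) = -3 + 98/3 = 89/3 ≈ 29.667)
(Z - 45)**2 = (89/3 - 45)**2 = (-46/3)**2 = 2116/9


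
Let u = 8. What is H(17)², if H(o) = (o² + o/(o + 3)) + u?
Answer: 35485849/400 ≈ 88715.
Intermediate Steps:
H(o) = 8 + o² + o/(3 + o) (H(o) = (o² + o/(o + 3)) + 8 = (o² + o/(3 + o)) + 8 = 8 + o² + o/(3 + o))
H(17)² = ((24 + 17³ + 3*17² + 9*17)/(3 + 17))² = ((24 + 4913 + 3*289 + 153)/20)² = ((24 + 4913 + 867 + 153)/20)² = ((1/20)*5957)² = (5957/20)² = 35485849/400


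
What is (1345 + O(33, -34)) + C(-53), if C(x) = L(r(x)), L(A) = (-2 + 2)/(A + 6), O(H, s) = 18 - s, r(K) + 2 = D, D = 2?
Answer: 1397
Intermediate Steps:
r(K) = 0 (r(K) = -2 + 2 = 0)
L(A) = 0 (L(A) = 0/(6 + A) = 0)
C(x) = 0
(1345 + O(33, -34)) + C(-53) = (1345 + (18 - 1*(-34))) + 0 = (1345 + (18 + 34)) + 0 = (1345 + 52) + 0 = 1397 + 0 = 1397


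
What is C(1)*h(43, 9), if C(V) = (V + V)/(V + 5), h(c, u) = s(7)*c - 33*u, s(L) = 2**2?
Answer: -125/3 ≈ -41.667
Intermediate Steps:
s(L) = 4
h(c, u) = -33*u + 4*c (h(c, u) = 4*c - 33*u = -33*u + 4*c)
C(V) = 2*V/(5 + V) (C(V) = (2*V)/(5 + V) = 2*V/(5 + V))
C(1)*h(43, 9) = (2*1/(5 + 1))*(-33*9 + 4*43) = (2*1/6)*(-297 + 172) = (2*1*(1/6))*(-125) = (1/3)*(-125) = -125/3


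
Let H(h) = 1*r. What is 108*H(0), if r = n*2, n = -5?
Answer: -1080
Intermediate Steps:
r = -10 (r = -5*2 = -10)
H(h) = -10 (H(h) = 1*(-10) = -10)
108*H(0) = 108*(-10) = -1080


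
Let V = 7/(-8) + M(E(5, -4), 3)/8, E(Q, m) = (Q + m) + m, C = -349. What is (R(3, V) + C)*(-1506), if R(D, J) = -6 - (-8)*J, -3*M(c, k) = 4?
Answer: 547180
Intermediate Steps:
E(Q, m) = Q + 2*m
M(c, k) = -4/3 (M(c, k) = -⅓*4 = -4/3)
V = -25/24 (V = 7/(-8) - 4/3/8 = 7*(-⅛) - 4/3*⅛ = -7/8 - ⅙ = -25/24 ≈ -1.0417)
R(D, J) = -6 + 8*J
(R(3, V) + C)*(-1506) = ((-6 + 8*(-25/24)) - 349)*(-1506) = ((-6 - 25/3) - 349)*(-1506) = (-43/3 - 349)*(-1506) = -1090/3*(-1506) = 547180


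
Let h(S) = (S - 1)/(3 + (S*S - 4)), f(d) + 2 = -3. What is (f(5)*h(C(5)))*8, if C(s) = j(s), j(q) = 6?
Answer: -40/7 ≈ -5.7143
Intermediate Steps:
C(s) = 6
f(d) = -5 (f(d) = -2 - 3 = -5)
h(S) = (-1 + S)/(-1 + S²) (h(S) = (-1 + S)/(3 + (S² - 4)) = (-1 + S)/(3 + (-4 + S²)) = (-1 + S)/(-1 + S²))
(f(5)*h(C(5)))*8 = -5/(1 + 6)*8 = -5/7*8 = -40/7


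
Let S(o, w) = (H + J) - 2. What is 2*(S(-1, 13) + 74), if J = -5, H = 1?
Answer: 136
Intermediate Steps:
S(o, w) = -6 (S(o, w) = (1 - 5) - 2 = -4 - 2 = -6)
2*(S(-1, 13) + 74) = 2*(-6 + 74) = 2*68 = 136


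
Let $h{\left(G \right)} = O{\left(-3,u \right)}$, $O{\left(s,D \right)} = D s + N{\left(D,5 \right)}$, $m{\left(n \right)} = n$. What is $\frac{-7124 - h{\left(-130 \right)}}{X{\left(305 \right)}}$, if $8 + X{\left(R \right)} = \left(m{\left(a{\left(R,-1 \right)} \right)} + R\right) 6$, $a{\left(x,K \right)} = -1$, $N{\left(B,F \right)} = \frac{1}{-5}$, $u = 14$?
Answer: $- \frac{35409}{9080} \approx -3.8997$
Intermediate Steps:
$N{\left(B,F \right)} = - \frac{1}{5}$
$X{\left(R \right)} = -14 + 6 R$ ($X{\left(R \right)} = -8 + \left(-1 + R\right) 6 = -8 + \left(-6 + 6 R\right) = -14 + 6 R$)
$O{\left(s,D \right)} = - \frac{1}{5} + D s$ ($O{\left(s,D \right)} = D s - \frac{1}{5} = - \frac{1}{5} + D s$)
$h{\left(G \right)} = - \frac{211}{5}$ ($h{\left(G \right)} = - \frac{1}{5} + 14 \left(-3\right) = - \frac{1}{5} - 42 = - \frac{211}{5}$)
$\frac{-7124 - h{\left(-130 \right)}}{X{\left(305 \right)}} = \frac{-7124 - - \frac{211}{5}}{-14 + 6 \cdot 305} = \frac{-7124 + \frac{211}{5}}{-14 + 1830} = - \frac{35409}{5 \cdot 1816} = \left(- \frac{35409}{5}\right) \frac{1}{1816} = - \frac{35409}{9080}$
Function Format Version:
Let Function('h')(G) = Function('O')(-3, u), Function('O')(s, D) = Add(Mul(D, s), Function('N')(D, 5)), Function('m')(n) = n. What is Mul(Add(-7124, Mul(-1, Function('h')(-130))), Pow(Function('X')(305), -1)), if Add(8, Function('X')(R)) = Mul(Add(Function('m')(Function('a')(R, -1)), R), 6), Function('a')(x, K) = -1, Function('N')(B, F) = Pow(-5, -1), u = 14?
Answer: Rational(-35409, 9080) ≈ -3.8997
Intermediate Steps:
Function('N')(B, F) = Rational(-1, 5)
Function('X')(R) = Add(-14, Mul(6, R)) (Function('X')(R) = Add(-8, Mul(Add(-1, R), 6)) = Add(-8, Add(-6, Mul(6, R))) = Add(-14, Mul(6, R)))
Function('O')(s, D) = Add(Rational(-1, 5), Mul(D, s)) (Function('O')(s, D) = Add(Mul(D, s), Rational(-1, 5)) = Add(Rational(-1, 5), Mul(D, s)))
Function('h')(G) = Rational(-211, 5) (Function('h')(G) = Add(Rational(-1, 5), Mul(14, -3)) = Add(Rational(-1, 5), -42) = Rational(-211, 5))
Mul(Add(-7124, Mul(-1, Function('h')(-130))), Pow(Function('X')(305), -1)) = Mul(Add(-7124, Mul(-1, Rational(-211, 5))), Pow(Add(-14, Mul(6, 305)), -1)) = Mul(Add(-7124, Rational(211, 5)), Pow(Add(-14, 1830), -1)) = Mul(Rational(-35409, 5), Pow(1816, -1)) = Mul(Rational(-35409, 5), Rational(1, 1816)) = Rational(-35409, 9080)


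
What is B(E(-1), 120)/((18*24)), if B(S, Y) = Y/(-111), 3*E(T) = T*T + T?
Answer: -5/1998 ≈ -0.0025025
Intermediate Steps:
E(T) = T/3 + T²/3 (E(T) = (T*T + T)/3 = (T² + T)/3 = (T + T²)/3 = T/3 + T²/3)
B(S, Y) = -Y/111 (B(S, Y) = Y*(-1/111) = -Y/111)
B(E(-1), 120)/((18*24)) = (-1/111*120)/((18*24)) = -40/37/432 = -40/37*1/432 = -5/1998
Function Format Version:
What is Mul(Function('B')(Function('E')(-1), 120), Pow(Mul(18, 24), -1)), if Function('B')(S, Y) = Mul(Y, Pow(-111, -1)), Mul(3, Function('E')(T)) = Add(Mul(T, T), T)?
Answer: Rational(-5, 1998) ≈ -0.0025025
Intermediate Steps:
Function('E')(T) = Add(Mul(Rational(1, 3), T), Mul(Rational(1, 3), Pow(T, 2))) (Function('E')(T) = Mul(Rational(1, 3), Add(Mul(T, T), T)) = Mul(Rational(1, 3), Add(Pow(T, 2), T)) = Mul(Rational(1, 3), Add(T, Pow(T, 2))) = Add(Mul(Rational(1, 3), T), Mul(Rational(1, 3), Pow(T, 2))))
Function('B')(S, Y) = Mul(Rational(-1, 111), Y) (Function('B')(S, Y) = Mul(Y, Rational(-1, 111)) = Mul(Rational(-1, 111), Y))
Mul(Function('B')(Function('E')(-1), 120), Pow(Mul(18, 24), -1)) = Mul(Mul(Rational(-1, 111), 120), Pow(Mul(18, 24), -1)) = Mul(Rational(-40, 37), Pow(432, -1)) = Mul(Rational(-40, 37), Rational(1, 432)) = Rational(-5, 1998)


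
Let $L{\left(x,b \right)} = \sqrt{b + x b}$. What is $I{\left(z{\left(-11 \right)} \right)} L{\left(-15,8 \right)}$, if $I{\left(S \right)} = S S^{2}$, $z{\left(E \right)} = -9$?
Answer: $- 2916 i \sqrt{7} \approx - 7715.0 i$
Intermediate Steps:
$L{\left(x,b \right)} = \sqrt{b + b x}$
$I{\left(S \right)} = S^{3}$
$I{\left(z{\left(-11 \right)} \right)} L{\left(-15,8 \right)} = \left(-9\right)^{3} \sqrt{8 \left(1 - 15\right)} = - 729 \sqrt{8 \left(-14\right)} = - 729 \sqrt{-112} = - 729 \cdot 4 i \sqrt{7} = - 2916 i \sqrt{7}$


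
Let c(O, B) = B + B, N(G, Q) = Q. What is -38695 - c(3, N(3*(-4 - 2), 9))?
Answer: -38713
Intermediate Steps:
c(O, B) = 2*B
-38695 - c(3, N(3*(-4 - 2), 9)) = -38695 - 2*9 = -38695 - 1*18 = -38695 - 18 = -38713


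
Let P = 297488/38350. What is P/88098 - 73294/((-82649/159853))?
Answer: 9896021756842294078/69808616234175 ≈ 1.4176e+5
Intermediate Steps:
P = 148744/19175 (P = 297488*(1/38350) = 148744/19175 ≈ 7.7572)
P/88098 - 73294/((-82649/159853)) = (148744/19175)/88098 - 73294/((-82649/159853)) = (148744/19175)*(1/88098) - 73294/((-82649*1/159853)) = 74372/844639575 - 73294/(-82649/159853) = 74372/844639575 - 73294*(-159853/82649) = 74372/844639575 + 11716265782/82649 = 9896021756842294078/69808616234175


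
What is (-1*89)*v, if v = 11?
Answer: -979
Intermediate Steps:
(-1*89)*v = -1*89*11 = -89*11 = -979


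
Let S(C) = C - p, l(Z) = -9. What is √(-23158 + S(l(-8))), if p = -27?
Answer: 2*I*√5785 ≈ 152.12*I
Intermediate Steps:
S(C) = 27 + C (S(C) = C - 1*(-27) = C + 27 = 27 + C)
√(-23158 + S(l(-8))) = √(-23158 + (27 - 9)) = √(-23158 + 18) = √(-23140) = 2*I*√5785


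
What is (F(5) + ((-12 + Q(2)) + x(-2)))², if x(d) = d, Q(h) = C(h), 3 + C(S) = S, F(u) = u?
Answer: 100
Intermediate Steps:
C(S) = -3 + S
Q(h) = -3 + h
(F(5) + ((-12 + Q(2)) + x(-2)))² = (5 + ((-12 + (-3 + 2)) - 2))² = (5 + ((-12 - 1) - 2))² = (5 + (-13 - 2))² = (5 - 15)² = (-10)² = 100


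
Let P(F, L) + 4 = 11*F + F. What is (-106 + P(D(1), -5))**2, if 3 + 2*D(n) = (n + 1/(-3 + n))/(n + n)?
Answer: 64009/4 ≈ 16002.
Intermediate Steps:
D(n) = -3/2 + (n + 1/(-3 + n))/(4*n) (D(n) = -3/2 + ((n + 1/(-3 + n))/(n + n))/2 = -3/2 + ((n + 1/(-3 + n))/((2*n)))/2 = -3/2 + ((n + 1/(-3 + n))*(1/(2*n)))/2 = -3/2 + ((n + 1/(-3 + n))/(2*n))/2 = -3/2 + (n + 1/(-3 + n))/(4*n))
P(F, L) = -4 + 12*F (P(F, L) = -4 + (11*F + F) = -4 + 12*F)
(-106 + P(D(1), -5))**2 = (-106 + (-4 + 12*((1/4)*(1 - 5*1**2 + 15*1)/(1*(-3 + 1)))))**2 = (-106 + (-4 + 12*((1/4)*1*(1 - 5*1 + 15)/(-2))))**2 = (-106 + (-4 + 12*((1/4)*1*(-1/2)*(1 - 5 + 15))))**2 = (-106 + (-4 + 12*((1/4)*1*(-1/2)*11)))**2 = (-106 + (-4 + 12*(-11/8)))**2 = (-106 + (-4 - 33/2))**2 = (-106 - 41/2)**2 = (-253/2)**2 = 64009/4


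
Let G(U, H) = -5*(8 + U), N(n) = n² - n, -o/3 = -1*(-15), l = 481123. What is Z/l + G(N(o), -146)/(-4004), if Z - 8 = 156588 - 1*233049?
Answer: 2346375079/963208246 ≈ 2.4360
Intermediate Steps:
o = -45 (o = -(-3)*(-15) = -3*15 = -45)
Z = -76453 (Z = 8 + (156588 - 1*233049) = 8 + (156588 - 233049) = 8 - 76461 = -76453)
G(U, H) = -40 - 5*U
Z/l + G(N(o), -146)/(-4004) = -76453/481123 + (-40 - (-225)*(-1 - 45))/(-4004) = -76453*1/481123 + (-40 - (-225)*(-46))*(-1/4004) = -76453/481123 + (-40 - 5*2070)*(-1/4004) = -76453/481123 + (-40 - 10350)*(-1/4004) = -76453/481123 - 10390*(-1/4004) = -76453/481123 + 5195/2002 = 2346375079/963208246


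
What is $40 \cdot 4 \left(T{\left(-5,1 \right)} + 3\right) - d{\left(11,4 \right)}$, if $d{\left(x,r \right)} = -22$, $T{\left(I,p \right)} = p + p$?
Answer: $822$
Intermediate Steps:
$T{\left(I,p \right)} = 2 p$
$40 \cdot 4 \left(T{\left(-5,1 \right)} + 3\right) - d{\left(11,4 \right)} = 40 \cdot 4 \left(2 \cdot 1 + 3\right) - -22 = 40 \cdot 4 \left(2 + 3\right) + 22 = 40 \cdot 4 \cdot 5 + 22 = 40 \cdot 20 + 22 = 800 + 22 = 822$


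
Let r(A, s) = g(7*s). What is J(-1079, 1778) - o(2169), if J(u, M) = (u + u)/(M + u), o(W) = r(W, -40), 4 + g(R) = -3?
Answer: 2735/699 ≈ 3.9127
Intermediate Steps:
g(R) = -7 (g(R) = -4 - 3 = -7)
r(A, s) = -7
o(W) = -7
J(u, M) = 2*u/(M + u) (J(u, M) = (2*u)/(M + u) = 2*u/(M + u))
J(-1079, 1778) - o(2169) = 2*(-1079)/(1778 - 1079) - 1*(-7) = 2*(-1079)/699 + 7 = 2*(-1079)*(1/699) + 7 = -2158/699 + 7 = 2735/699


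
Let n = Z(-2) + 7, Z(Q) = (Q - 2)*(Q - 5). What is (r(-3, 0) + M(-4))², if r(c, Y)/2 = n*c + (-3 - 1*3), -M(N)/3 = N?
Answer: 44100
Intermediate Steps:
Z(Q) = (-5 + Q)*(-2 + Q) (Z(Q) = (-2 + Q)*(-5 + Q) = (-5 + Q)*(-2 + Q))
M(N) = -3*N
n = 35 (n = (10 + (-2)² - 7*(-2)) + 7 = (10 + 4 + 14) + 7 = 28 + 7 = 35)
r(c, Y) = -12 + 70*c (r(c, Y) = 2*(35*c + (-3 - 1*3)) = 2*(35*c + (-3 - 3)) = 2*(35*c - 6) = 2*(-6 + 35*c) = -12 + 70*c)
(r(-3, 0) + M(-4))² = ((-12 + 70*(-3)) - 3*(-4))² = ((-12 - 210) + 12)² = (-222 + 12)² = (-210)² = 44100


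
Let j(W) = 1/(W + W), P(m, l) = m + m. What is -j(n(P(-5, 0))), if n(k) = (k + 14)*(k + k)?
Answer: 1/160 ≈ 0.0062500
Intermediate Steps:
P(m, l) = 2*m
n(k) = 2*k*(14 + k) (n(k) = (14 + k)*(2*k) = 2*k*(14 + k))
j(W) = 1/(2*W)
-j(n(P(-5, 0))) = -1/(2*(2*(2*(-5))*(14 + 2*(-5)))) = -1/(2*(2*(-10)*(14 - 10))) = -1/(2*(2*(-10)*4)) = -1/(2*(-80)) = -(-1)/(2*80) = -1*(-1/160) = 1/160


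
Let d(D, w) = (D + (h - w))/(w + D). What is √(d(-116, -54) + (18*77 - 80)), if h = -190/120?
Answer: √1359151530/1020 ≈ 36.144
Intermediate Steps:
h = -19/12 (h = -190*1/120 = -19/12 ≈ -1.5833)
d(D, w) = (-19/12 + D - w)/(D + w) (d(D, w) = (D + (-19/12 - w))/(w + D) = (-19/12 + D - w)/(D + w))
√(d(-116, -54) + (18*77 - 80)) = √((-19/12 - 116 - 1*(-54))/(-116 - 54) + (18*77 - 80)) = √((-19/12 - 116 + 54)/(-170) + (1386 - 80)) = √(-1/170*(-763/12) + 1306) = √(763/2040 + 1306) = √(2665003/2040) = √1359151530/1020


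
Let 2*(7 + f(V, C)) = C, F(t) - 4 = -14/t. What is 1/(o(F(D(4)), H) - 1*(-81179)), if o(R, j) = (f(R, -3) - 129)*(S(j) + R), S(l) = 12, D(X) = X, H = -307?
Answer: 4/317841 ≈ 1.2585e-5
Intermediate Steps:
F(t) = 4 - 14/t
f(V, C) = -7 + C/2
o(R, j) = -1650 - 275*R/2 (o(R, j) = ((-7 + (1/2)*(-3)) - 129)*(12 + R) = ((-7 - 3/2) - 129)*(12 + R) = (-17/2 - 129)*(12 + R) = -275*(12 + R)/2 = -1650 - 275*R/2)
1/(o(F(D(4)), H) - 1*(-81179)) = 1/((-1650 - 275*(4 - 14/4)/2) - 1*(-81179)) = 1/((-1650 - 275*(4 - 14*1/4)/2) + 81179) = 1/((-1650 - 275*(4 - 7/2)/2) + 81179) = 1/((-1650 - 275/2*1/2) + 81179) = 1/((-1650 - 275/4) + 81179) = 1/(-6875/4 + 81179) = 1/(317841/4) = 4/317841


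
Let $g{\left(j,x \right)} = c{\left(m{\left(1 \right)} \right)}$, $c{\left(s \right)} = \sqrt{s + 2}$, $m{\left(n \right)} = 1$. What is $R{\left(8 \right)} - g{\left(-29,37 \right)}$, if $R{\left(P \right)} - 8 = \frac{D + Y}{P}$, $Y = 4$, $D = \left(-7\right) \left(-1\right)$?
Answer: $\frac{75}{8} - \sqrt{3} \approx 7.643$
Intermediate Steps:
$D = 7$
$R{\left(P \right)} = 8 + \frac{11}{P}$ ($R{\left(P \right)} = 8 + \frac{7 + 4}{P} = 8 + \frac{11}{P}$)
$c{\left(s \right)} = \sqrt{2 + s}$
$g{\left(j,x \right)} = \sqrt{3}$ ($g{\left(j,x \right)} = \sqrt{2 + 1} = \sqrt{3}$)
$R{\left(8 \right)} - g{\left(-29,37 \right)} = \left(8 + \frac{11}{8}\right) - \sqrt{3} = \frac{75}{8} - \sqrt{3}$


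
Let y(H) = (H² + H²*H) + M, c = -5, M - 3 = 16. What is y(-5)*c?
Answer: 405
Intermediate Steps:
M = 19 (M = 3 + 16 = 19)
y(H) = 19 + H² + H³ (y(H) = (H² + H²*H) + 19 = (H² + H³) + 19 = 19 + H² + H³)
y(-5)*c = (19 + (-5)² + (-5)³)*(-5) = (19 + 25 - 125)*(-5) = -81*(-5) = 405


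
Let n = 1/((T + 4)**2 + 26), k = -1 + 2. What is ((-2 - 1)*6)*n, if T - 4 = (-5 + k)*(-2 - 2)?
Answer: -9/301 ≈ -0.029900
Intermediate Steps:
k = 1
T = 20 (T = 4 + (-5 + 1)*(-2 - 2) = 4 - 4*(-4) = 4 + 16 = 20)
n = 1/602 (n = 1/((20 + 4)**2 + 26) = 1/(24**2 + 26) = 1/(576 + 26) = 1/602 ≈ 0.0016611)
((-2 - 1)*6)*n = ((-2 - 1)*6)*(1/602) = -3*6*(1/602) = -18*1/602 = -9/301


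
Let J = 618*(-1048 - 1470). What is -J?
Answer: 1556124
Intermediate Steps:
J = -1556124 (J = 618*(-2518) = -1556124)
-J = -1*(-1556124) = 1556124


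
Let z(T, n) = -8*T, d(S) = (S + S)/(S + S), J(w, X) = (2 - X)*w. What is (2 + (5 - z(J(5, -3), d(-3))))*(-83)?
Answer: -17181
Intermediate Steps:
J(w, X) = w*(2 - X)
d(S) = 1 (d(S) = (2*S)/((2*S)) = (2*S)*(1/(2*S)) = 1)
(2 + (5 - z(J(5, -3), d(-3))))*(-83) = (2 + (5 - (-8)*5*(2 - 1*(-3))))*(-83) = (2 + (5 - (-8)*5*(2 + 3)))*(-83) = (2 + (5 - (-8)*5*5))*(-83) = (2 + (5 - (-8)*25))*(-83) = (2 + (5 - 1*(-200)))*(-83) = (2 + (5 + 200))*(-83) = (2 + 205)*(-83) = 207*(-83) = -17181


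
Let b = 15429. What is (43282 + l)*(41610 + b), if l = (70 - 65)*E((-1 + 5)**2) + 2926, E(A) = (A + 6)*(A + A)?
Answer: 2836435392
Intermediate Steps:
E(A) = 2*A*(6 + A) (E(A) = (6 + A)*(2*A) = 2*A*(6 + A))
l = 6446 (l = (70 - 65)*(2*(-1 + 5)**2*(6 + (-1 + 5)**2)) + 2926 = 5*(2*4**2*(6 + 4**2)) + 2926 = 5*(2*16*(6 + 16)) + 2926 = 5*(2*16*22) + 2926 = 5*704 + 2926 = 3520 + 2926 = 6446)
(43282 + l)*(41610 + b) = (43282 + 6446)*(41610 + 15429) = 49728*57039 = 2836435392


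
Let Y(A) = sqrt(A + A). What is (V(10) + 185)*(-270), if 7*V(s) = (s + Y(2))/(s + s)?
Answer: -349812/7 ≈ -49973.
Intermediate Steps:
Y(A) = sqrt(2)*sqrt(A) (Y(A) = sqrt(2*A) = sqrt(2)*sqrt(A))
V(s) = (2 + s)/(14*s) (V(s) = ((s + sqrt(2)*sqrt(2))/(s + s))/7 = ((s + 2)/((2*s)))/7 = ((2 + s)*(1/(2*s)))/7 = ((2 + s)/(2*s))/7 = (2 + s)/(14*s))
(V(10) + 185)*(-270) = ((1/14)*(2 + 10)/10 + 185)*(-270) = ((1/14)*(1/10)*12 + 185)*(-270) = (3/35 + 185)*(-270) = (6478/35)*(-270) = -349812/7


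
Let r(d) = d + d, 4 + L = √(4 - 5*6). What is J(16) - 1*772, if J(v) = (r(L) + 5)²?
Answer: -867 - 12*I*√26 ≈ -867.0 - 61.188*I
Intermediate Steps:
L = -4 + I*√26 (L = -4 + √(4 - 5*6) = -4 + √(4 - 30) = -4 + √(-26) = -4 + I*√26 ≈ -4.0 + 5.099*I)
r(d) = 2*d
J(v) = (-3 + 2*I*√26)² (J(v) = (2*(-4 + I*√26) + 5)² = ((-8 + 2*I*√26) + 5)² = (-3 + 2*I*√26)²)
J(16) - 1*772 = (-3 + 2*I*√26)² - 1*772 = (-3 + 2*I*√26)² - 772 = -772 + (-3 + 2*I*√26)²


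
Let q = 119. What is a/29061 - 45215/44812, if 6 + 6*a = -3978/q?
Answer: -9200013157/9115970724 ≈ -1.0092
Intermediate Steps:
a = -46/7 (a = -1 + (-3978/119)/6 = -1 + (-18*13/7)/6 = -1 + (⅙)*(-234/7) = -1 - 39/7 = -46/7 ≈ -6.5714)
a/29061 - 45215/44812 = -46/7/29061 - 45215/44812 = -46/7*1/29061 - 45215*1/44812 = -46/203427 - 45215/44812 = -9200013157/9115970724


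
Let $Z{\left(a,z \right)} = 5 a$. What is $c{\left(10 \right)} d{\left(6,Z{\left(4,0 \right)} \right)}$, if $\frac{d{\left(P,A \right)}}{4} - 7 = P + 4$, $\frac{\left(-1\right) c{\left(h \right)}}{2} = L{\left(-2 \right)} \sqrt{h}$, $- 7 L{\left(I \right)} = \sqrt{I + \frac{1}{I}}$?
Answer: $\frac{680 i}{7} \approx 97.143 i$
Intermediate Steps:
$L{\left(I \right)} = - \frac{\sqrt{I + \frac{1}{I}}}{7}$
$c{\left(h \right)} = \frac{i \sqrt{10} \sqrt{h}}{7}$ ($c{\left(h \right)} = - 2 - \frac{\sqrt{-2 + \frac{1}{-2}}}{7} \sqrt{h} = - 2 - \frac{\sqrt{-2 - \frac{1}{2}}}{7} \sqrt{h} = - 2 - \frac{\sqrt{- \frac{5}{2}}}{7} \sqrt{h} = - 2 - \frac{\frac{1}{2} i \sqrt{10}}{7} \sqrt{h} = - 2 - \frac{i \sqrt{10}}{14} \sqrt{h} = - 2 \left(- \frac{i \sqrt{10} \sqrt{h}}{14}\right) = \frac{i \sqrt{10} \sqrt{h}}{7}$)
$d{\left(P,A \right)} = 44 + 4 P$ ($d{\left(P,A \right)} = 28 + 4 \left(P + 4\right) = 28 + 4 \left(4 + P\right) = 28 + \left(16 + 4 P\right) = 44 + 4 P$)
$c{\left(10 \right)} d{\left(6,Z{\left(4,0 \right)} \right)} = \frac{i \sqrt{10} \sqrt{10}}{7} \left(44 + 4 \cdot 6\right) = \frac{10 i}{7} \left(44 + 24\right) = \frac{10 i}{7} \cdot 68 = \frac{680 i}{7}$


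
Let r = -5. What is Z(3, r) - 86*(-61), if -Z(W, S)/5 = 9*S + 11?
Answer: 5416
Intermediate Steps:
Z(W, S) = -55 - 45*S (Z(W, S) = -5*(9*S + 11) = -5*(11 + 9*S) = -55 - 45*S)
Z(3, r) - 86*(-61) = (-55 - 45*(-5)) - 86*(-61) = (-55 + 225) + 5246 = 170 + 5246 = 5416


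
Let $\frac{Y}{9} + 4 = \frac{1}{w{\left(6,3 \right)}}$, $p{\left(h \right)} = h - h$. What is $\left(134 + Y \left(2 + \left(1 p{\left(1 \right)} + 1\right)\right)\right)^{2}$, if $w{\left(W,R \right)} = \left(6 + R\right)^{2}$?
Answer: $\frac{6241}{9} \approx 693.44$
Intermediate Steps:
$p{\left(h \right)} = 0$
$Y = - \frac{323}{9}$ ($Y = -36 + \frac{9}{\left(6 + 3\right)^{2}} = -36 + \frac{9}{9^{2}} = -36 + \frac{9}{81} = -36 + 9 \cdot \frac{1}{81} = -36 + \frac{1}{9} = - \frac{323}{9} \approx -35.889$)
$\left(134 + Y \left(2 + \left(1 p{\left(1 \right)} + 1\right)\right)\right)^{2} = \left(134 - \frac{323 \left(2 + \left(1 \cdot 0 + 1\right)\right)}{9}\right)^{2} = \left(134 - \frac{323 \left(2 + \left(0 + 1\right)\right)}{9}\right)^{2} = \left(134 - \frac{323 \left(2 + 1\right)}{9}\right)^{2} = \left(134 - \frac{323}{3}\right)^{2} = \left(\frac{79}{3}\right)^{2} = \frac{6241}{9}$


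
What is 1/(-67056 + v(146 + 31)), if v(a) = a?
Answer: -1/66879 ≈ -1.4952e-5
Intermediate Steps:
1/(-67056 + v(146 + 31)) = 1/(-67056 + (146 + 31)) = 1/(-67056 + 177) = 1/(-66879) = -1/66879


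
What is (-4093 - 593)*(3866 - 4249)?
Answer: 1794738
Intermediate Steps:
(-4093 - 593)*(3866 - 4249) = -4686*(-383) = 1794738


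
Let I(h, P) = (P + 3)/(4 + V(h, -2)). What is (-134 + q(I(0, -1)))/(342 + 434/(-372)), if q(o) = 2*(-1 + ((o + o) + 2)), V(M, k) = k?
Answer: -768/2045 ≈ -0.37555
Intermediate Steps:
I(h, P) = 3/2 + P/2 (I(h, P) = (P + 3)/(4 - 2) = (3 + P)/2 = (3 + P)*(½) = 3/2 + P/2)
q(o) = 2 + 4*o (q(o) = 2*(-1 + (2*o + 2)) = 2*(-1 + (2 + 2*o)) = 2*(1 + 2*o) = 2 + 4*o)
(-134 + q(I(0, -1)))/(342 + 434/(-372)) = (-134 + (2 + 4*(3/2 + (½)*(-1))))/(342 + 434/(-372)) = (-134 + (2 + 4*(3/2 - ½)))/(342 + 434*(-1/372)) = (-134 + (2 + 4*1))/(342 - 7/6) = (-134 + (2 + 4))/(2045/6) = (-134 + 6)*(6/2045) = -128*6/2045 = -768/2045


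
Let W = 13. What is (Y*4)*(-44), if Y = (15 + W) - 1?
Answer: -4752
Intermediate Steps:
Y = 27 (Y = (15 + 13) - 1 = 28 - 1 = 27)
(Y*4)*(-44) = (27*4)*(-44) = 108*(-44) = -4752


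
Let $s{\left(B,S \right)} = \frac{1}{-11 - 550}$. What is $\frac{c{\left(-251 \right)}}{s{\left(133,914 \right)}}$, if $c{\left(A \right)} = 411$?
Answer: $-230571$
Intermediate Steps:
$s{\left(B,S \right)} = - \frac{1}{561}$ ($s{\left(B,S \right)} = \frac{1}{-561} = - \frac{1}{561}$)
$\frac{c{\left(-251 \right)}}{s{\left(133,914 \right)}} = \frac{411}{- \frac{1}{561}} = 411 \left(-561\right) = -230571$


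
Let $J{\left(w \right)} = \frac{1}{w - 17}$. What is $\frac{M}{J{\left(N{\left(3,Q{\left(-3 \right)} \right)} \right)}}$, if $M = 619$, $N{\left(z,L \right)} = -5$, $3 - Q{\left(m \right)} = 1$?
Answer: $-13618$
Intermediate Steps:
$Q{\left(m \right)} = 2$ ($Q{\left(m \right)} = 3 - 1 = 2$)
$J{\left(w \right)} = \frac{1}{-17 + w}$
$\frac{M}{J{\left(N{\left(3,Q{\left(-3 \right)} \right)} \right)}} = \frac{619}{\frac{1}{-17 - 5}} = \frac{619}{\frac{1}{-22}} = \frac{619}{- \frac{1}{22}} = 619 \left(-22\right) = -13618$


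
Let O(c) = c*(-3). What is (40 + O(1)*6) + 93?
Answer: 115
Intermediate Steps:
O(c) = -3*c
(40 + O(1)*6) + 93 = (40 - 3*1*6) + 93 = (40 - 3*6) + 93 = (40 - 18) + 93 = 22 + 93 = 115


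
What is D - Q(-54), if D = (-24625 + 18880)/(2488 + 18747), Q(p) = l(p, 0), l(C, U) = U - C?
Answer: -230487/4247 ≈ -54.271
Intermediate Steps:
Q(p) = -p (Q(p) = 0 - p = -p)
D = -1149/4247 (D = -5745/21235 = -5745*1/21235 = -1149/4247 ≈ -0.27054)
D - Q(-54) = -1149/4247 - (-1)*(-54) = -1149/4247 - 1*54 = -1149/4247 - 54 = -230487/4247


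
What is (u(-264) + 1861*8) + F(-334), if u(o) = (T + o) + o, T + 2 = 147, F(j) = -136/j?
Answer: 2422403/167 ≈ 14505.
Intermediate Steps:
T = 145 (T = -2 + 147 = 145)
u(o) = 145 + 2*o (u(o) = (145 + o) + o = 145 + 2*o)
(u(-264) + 1861*8) + F(-334) = ((145 + 2*(-264)) + 1861*8) - 136/(-334) = ((145 - 528) + 14888) - 136*(-1/334) = (-383 + 14888) + 68/167 = 14505 + 68/167 = 2422403/167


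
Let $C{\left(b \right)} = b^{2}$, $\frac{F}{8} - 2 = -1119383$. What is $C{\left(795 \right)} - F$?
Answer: $9587073$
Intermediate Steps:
$F = -8955048$ ($F = 16 + 8 \left(-1119383\right) = 16 - 8955064 = -8955048$)
$C{\left(795 \right)} - F = 795^{2} - -8955048 = 632025 + 8955048 = 9587073$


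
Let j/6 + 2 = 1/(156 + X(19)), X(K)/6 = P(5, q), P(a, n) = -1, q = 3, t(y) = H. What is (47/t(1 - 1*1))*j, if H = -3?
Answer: 14053/75 ≈ 187.37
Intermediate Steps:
t(y) = -3
X(K) = -6 (X(K) = 6*(-1) = -6)
j = -299/25 (j = -12 + 6/(156 - 6) = -12 + 6/150 = -12 + 6*(1/150) = -12 + 1/25 = -299/25 ≈ -11.960)
(47/t(1 - 1*1))*j = (47/(-3))*(-299/25) = (47*(-⅓))*(-299/25) = -47/3*(-299/25) = 14053/75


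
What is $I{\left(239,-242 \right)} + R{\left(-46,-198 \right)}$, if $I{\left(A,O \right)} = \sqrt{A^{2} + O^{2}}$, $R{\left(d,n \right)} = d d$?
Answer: $2116 + \sqrt{115685} \approx 2456.1$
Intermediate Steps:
$R{\left(d,n \right)} = d^{2}$
$I{\left(239,-242 \right)} + R{\left(-46,-198 \right)} = \sqrt{239^{2} + \left(-242\right)^{2}} + \left(-46\right)^{2} = \sqrt{57121 + 58564} + 2116 = \sqrt{115685} + 2116 = 2116 + \sqrt{115685}$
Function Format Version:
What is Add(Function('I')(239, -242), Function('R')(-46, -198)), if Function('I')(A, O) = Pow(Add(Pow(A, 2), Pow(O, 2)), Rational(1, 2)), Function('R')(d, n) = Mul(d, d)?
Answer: Add(2116, Pow(115685, Rational(1, 2))) ≈ 2456.1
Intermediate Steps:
Function('R')(d, n) = Pow(d, 2)
Add(Function('I')(239, -242), Function('R')(-46, -198)) = Add(Pow(Add(Pow(239, 2), Pow(-242, 2)), Rational(1, 2)), Pow(-46, 2)) = Add(Pow(Add(57121, 58564), Rational(1, 2)), 2116) = Add(Pow(115685, Rational(1, 2)), 2116) = Add(2116, Pow(115685, Rational(1, 2)))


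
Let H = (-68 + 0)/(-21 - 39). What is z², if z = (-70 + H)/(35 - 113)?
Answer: 1067089/1368900 ≈ 0.77952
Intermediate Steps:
H = 17/15 (H = -68/(-60) = -68*(-1/60) = 17/15 ≈ 1.1333)
z = 1033/1170 (z = (-70 + 17/15)/(35 - 113) = -1033/15/(-78) = -1033/15*(-1/78) = 1033/1170 ≈ 0.88291)
z² = (1033/1170)² = 1067089/1368900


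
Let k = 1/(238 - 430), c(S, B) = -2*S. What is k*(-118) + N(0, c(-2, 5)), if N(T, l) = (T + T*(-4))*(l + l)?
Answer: 59/96 ≈ 0.61458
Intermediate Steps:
N(T, l) = -6*T*l (N(T, l) = (T - 4*T)*(2*l) = (-3*T)*(2*l) = -6*T*l)
k = -1/192 (k = 1/(-192) = -1/192 ≈ -0.0052083)
k*(-118) + N(0, c(-2, 5)) = -1/192*(-118) - 6*0*(-2*(-2)) = 59/96 - 6*0*4 = 59/96 + 0 = 59/96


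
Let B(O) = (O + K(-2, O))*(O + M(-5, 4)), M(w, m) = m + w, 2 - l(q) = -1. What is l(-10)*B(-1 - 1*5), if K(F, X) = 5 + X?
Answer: 147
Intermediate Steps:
l(q) = 3 (l(q) = 2 - 1*(-1) = 2 + 1 = 3)
B(O) = (-1 + O)*(5 + 2*O) (B(O) = (O + (5 + O))*(O + (4 - 5)) = (5 + 2*O)*(O - 1) = (5 + 2*O)*(-1 + O) = (-1 + O)*(5 + 2*O))
l(-10)*B(-1 - 1*5) = 3*(-5 + 2*(-1 - 1*5)**2 + 3*(-1 - 1*5)) = 3*(-5 + 2*(-1 - 5)**2 + 3*(-1 - 5)) = 3*(-5 + 2*(-6)**2 + 3*(-6)) = 3*(-5 + 2*36 - 18) = 3*(-5 + 72 - 18) = 3*49 = 147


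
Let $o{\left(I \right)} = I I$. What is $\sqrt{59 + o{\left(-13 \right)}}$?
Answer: $2 \sqrt{57} \approx 15.1$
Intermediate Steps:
$o{\left(I \right)} = I^{2}$
$\sqrt{59 + o{\left(-13 \right)}} = \sqrt{59 + \left(-13\right)^{2}} = \sqrt{59 + 169} = \sqrt{228} = 2 \sqrt{57}$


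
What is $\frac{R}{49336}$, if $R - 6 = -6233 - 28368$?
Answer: $- \frac{34595}{49336} \approx -0.70121$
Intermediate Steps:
$R = -34595$ ($R = 6 - 34601 = -34595$)
$\frac{R}{49336} = - \frac{34595}{49336}$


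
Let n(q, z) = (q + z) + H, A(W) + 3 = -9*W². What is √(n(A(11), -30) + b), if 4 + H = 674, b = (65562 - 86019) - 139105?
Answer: I*√160014 ≈ 400.02*I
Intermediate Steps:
A(W) = -3 - 9*W²
b = -159562 (b = -20457 - 139105 = -159562)
H = 670 (H = -4 + 674 = 670)
n(q, z) = 670 + q + z (n(q, z) = (q + z) + 670 = 670 + q + z)
√(n(A(11), -30) + b) = √((670 + (-3 - 9*11²) - 30) - 159562) = √((670 + (-3 - 9*121) - 30) - 159562) = √((670 + (-3 - 1089) - 30) - 159562) = √((670 - 1092 - 30) - 159562) = √(-452 - 159562) = √(-160014) = I*√160014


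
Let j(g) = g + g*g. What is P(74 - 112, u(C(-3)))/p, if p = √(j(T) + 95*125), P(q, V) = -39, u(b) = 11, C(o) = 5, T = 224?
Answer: -39*√2491/12455 ≈ -0.15628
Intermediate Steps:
j(g) = g + g²
p = 5*√2491 (p = √(224*(1 + 224) + 95*125) = √(224*225 + 11875) = √(50400 + 11875) = √62275 = 5*√2491 ≈ 249.55)
P(74 - 112, u(C(-3)))/p = -39*√2491/12455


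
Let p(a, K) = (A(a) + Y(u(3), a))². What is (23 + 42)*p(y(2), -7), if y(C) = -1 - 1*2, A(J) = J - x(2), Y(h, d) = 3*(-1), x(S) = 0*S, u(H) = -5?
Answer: 2340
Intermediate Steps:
x(S) = 0
Y(h, d) = -3
A(J) = J (A(J) = J - 1*0 = J + 0 = J)
y(C) = -3 (y(C) = -1 - 2 = -3)
p(a, K) = (-3 + a)² (p(a, K) = (a - 3)² = (-3 + a)²)
(23 + 42)*p(y(2), -7) = (23 + 42)*(-3 - 3)² = 65*(-6)² = 65*36 = 2340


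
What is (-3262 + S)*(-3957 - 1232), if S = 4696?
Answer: -7441026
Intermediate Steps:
(-3262 + S)*(-3957 - 1232) = (-3262 + 4696)*(-3957 - 1232) = 1434*(-5189) = -7441026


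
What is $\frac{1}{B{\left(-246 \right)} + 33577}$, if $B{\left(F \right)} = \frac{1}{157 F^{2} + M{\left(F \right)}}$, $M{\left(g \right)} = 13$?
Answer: $\frac{9501025}{319015916426} \approx 2.9782 \cdot 10^{-5}$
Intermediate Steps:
$B{\left(F \right)} = \frac{1}{13 + 157 F^{2}}$ ($B{\left(F \right)} = \frac{1}{157 F^{2} + 13} = \frac{1}{13 + 157 F^{2}}$)
$\frac{1}{B{\left(-246 \right)} + 33577} = \frac{1}{\frac{1}{13 + 157 \left(-246\right)^{2}} + 33577} = \frac{1}{\frac{1}{13 + 157 \cdot 60516} + 33577} = \frac{1}{\frac{1}{13 + 9501012} + 33577} = \frac{1}{\frac{1}{9501025} + 33577} = \frac{1}{\frac{319015916426}{9501025}} = \frac{9501025}{319015916426}$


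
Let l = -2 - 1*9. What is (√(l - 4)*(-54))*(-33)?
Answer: 1782*I*√15 ≈ 6901.7*I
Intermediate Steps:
l = -11 (l = -2 - 9 = -11)
(√(l - 4)*(-54))*(-33) = (√(-11 - 4)*(-54))*(-33) = (√(-15)*(-54))*(-33) = ((I*√15)*(-54))*(-33) = -54*I*√15*(-33) = 1782*I*√15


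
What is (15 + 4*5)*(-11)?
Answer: -385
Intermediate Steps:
(15 + 4*5)*(-11) = (15 + 20)*(-11) = 35*(-11) = -385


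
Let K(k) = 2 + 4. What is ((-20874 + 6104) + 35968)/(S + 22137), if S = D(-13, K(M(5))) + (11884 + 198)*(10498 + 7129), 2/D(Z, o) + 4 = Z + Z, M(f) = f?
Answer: 158985/1597436632 ≈ 9.9525e-5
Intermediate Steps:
K(k) = 6
D(Z, o) = 2/(-4 + 2*Z) (D(Z, o) = 2/(-4 + (Z + Z)) = 2/(-4 + 2*Z))
S = 3194541209/15 (S = 1/(-2 - 13) + (11884 + 198)*(10498 + 7129) = 1/(-15) + 12082*17627 = -1/15 + 212969414 = 3194541209/15 ≈ 2.1297e+8)
((-20874 + 6104) + 35968)/(S + 22137) = ((-20874 + 6104) + 35968)/(3194541209/15 + 22137) = (-14770 + 35968)/(3194873264/15) = 21198*(15/3194873264) = 158985/1597436632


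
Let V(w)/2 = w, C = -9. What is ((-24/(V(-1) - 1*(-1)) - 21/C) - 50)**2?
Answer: 5041/9 ≈ 560.11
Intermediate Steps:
V(w) = 2*w
((-24/(V(-1) - 1*(-1)) - 21/C) - 50)**2 = ((-24/(2*(-1) - 1*(-1)) - 21/(-9)) - 50)**2 = ((-24/(-2 + 1) - 21*(-1/9)) - 50)**2 = ((-24/(-1) + 7/3) - 50)**2 = ((-24*(-1) + 7/3) - 50)**2 = ((24 + 7/3) - 50)**2 = (79/3 - 50)**2 = (-71/3)**2 = 5041/9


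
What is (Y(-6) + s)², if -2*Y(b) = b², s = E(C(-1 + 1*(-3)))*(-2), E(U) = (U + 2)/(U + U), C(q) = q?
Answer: 1369/4 ≈ 342.25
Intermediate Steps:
E(U) = (2 + U)/(2*U) (E(U) = (2 + U)/((2*U)) = (2 + U)*(1/(2*U)) = (2 + U)/(2*U))
s = -½ (s = ((2 + (-1 + 1*(-3)))/(2*(-1 + 1*(-3))))*(-2) = ((2 + (-1 - 3))/(2*(-1 - 3)))*(-2) = ((½)*(2 - 4)/(-4))*(-2) = ((½)*(-¼)*(-2))*(-2) = (¼)*(-2) = -½ ≈ -0.50000)
Y(b) = -b²/2
(Y(-6) + s)² = (-½*(-6)² - ½)² = (-½*36 - ½)² = (-18 - ½)² = (-37/2)² = 1369/4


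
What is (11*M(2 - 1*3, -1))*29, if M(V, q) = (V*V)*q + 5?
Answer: 1276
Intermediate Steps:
M(V, q) = 5 + q*V² (M(V, q) = V²*q + 5 = q*V² + 5 = 5 + q*V²)
(11*M(2 - 1*3, -1))*29 = (11*(5 - (2 - 1*3)²))*29 = (11*(5 - (2 - 3)²))*29 = (11*(5 - 1*(-1)²))*29 = (11*(5 - 1*1))*29 = (11*(5 - 1))*29 = (11*4)*29 = 44*29 = 1276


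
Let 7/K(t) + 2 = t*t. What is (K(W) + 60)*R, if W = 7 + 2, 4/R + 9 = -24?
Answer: -18988/2607 ≈ -7.2835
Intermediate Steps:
R = -4/33 (R = 4/(-9 - 24) = 4/(-33) = 4*(-1/33) = -4/33 ≈ -0.12121)
W = 9
K(t) = 7/(-2 + t**2) (K(t) = 7/(-2 + t*t) = 7/(-2 + t**2))
(K(W) + 60)*R = (7/(-2 + 9**2) + 60)*(-4/33) = (7/(-2 + 81) + 60)*(-4/33) = (7/79 + 60)*(-4/33) = (4747/79)*(-4/33) = -18988/2607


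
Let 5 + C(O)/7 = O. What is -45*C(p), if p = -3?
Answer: 2520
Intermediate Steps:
C(O) = -35 + 7*O
-45*C(p) = -45*(-35 + 7*(-3)) = -45*(-35 - 21) = -45*(-56) = 2520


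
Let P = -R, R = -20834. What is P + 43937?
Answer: 64771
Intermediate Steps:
P = 20834 (P = -1*(-20834) = 20834)
P + 43937 = 20834 + 43937 = 64771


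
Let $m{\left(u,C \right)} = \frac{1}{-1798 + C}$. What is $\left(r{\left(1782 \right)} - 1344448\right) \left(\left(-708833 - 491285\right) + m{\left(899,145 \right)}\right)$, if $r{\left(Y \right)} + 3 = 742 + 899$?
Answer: $\frac{2663859837804550}{1653} \approx 1.6115 \cdot 10^{12}$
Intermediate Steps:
$r{\left(Y \right)} = 1638$ ($r{\left(Y \right)} = -3 + \left(742 + 899\right) = -3 + 1641 = 1638$)
$\left(r{\left(1782 \right)} - 1344448\right) \left(\left(-708833 - 491285\right) + m{\left(899,145 \right)}\right) = \left(1638 - 1344448\right) \left(\left(-708833 - 491285\right) + \frac{1}{-1798 + 145}\right) = - 1342810 \left(-1200118 + \frac{1}{-1653}\right) = - 1342810 \left(-1200118 - \frac{1}{1653}\right) = \left(-1342810\right) \left(- \frac{1983795055}{1653}\right) = \frac{2663859837804550}{1653}$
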